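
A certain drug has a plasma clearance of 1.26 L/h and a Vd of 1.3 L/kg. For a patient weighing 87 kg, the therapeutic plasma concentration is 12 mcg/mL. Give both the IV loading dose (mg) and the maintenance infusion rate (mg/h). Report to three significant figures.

(a) 1360 mg; (b) 15.1 mg/h

Vd = 1.3 L/kg × 87 kg = 113.1 L
Loading dose = Vd × C = 113.1 × 12 = 1357 mg
Infusion rate = 1.260 L/h × 12 mg/L = 15.12 mg/h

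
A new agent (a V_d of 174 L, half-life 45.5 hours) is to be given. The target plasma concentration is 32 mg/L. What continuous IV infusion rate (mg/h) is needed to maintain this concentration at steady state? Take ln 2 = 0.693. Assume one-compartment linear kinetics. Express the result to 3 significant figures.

k = 0.693/45.5 = 0.01523 h⁻¹, so CL = k·Vd = 0.01523 × 174.0 = 2.650 L/h
Infusion rate = CL × Css = 2.650 × 32 = 84.80 mg/h

84.8 mg/h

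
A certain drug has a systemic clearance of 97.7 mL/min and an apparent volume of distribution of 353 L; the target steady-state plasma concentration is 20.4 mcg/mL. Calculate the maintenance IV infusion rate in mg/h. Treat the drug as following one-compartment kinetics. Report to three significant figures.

CL = 97.7 mL/min × 60/1000 = 5.862 L/h
Rate = CL × Css = 5.862 × 20.4 = 119.6 mg/h

120 mg/h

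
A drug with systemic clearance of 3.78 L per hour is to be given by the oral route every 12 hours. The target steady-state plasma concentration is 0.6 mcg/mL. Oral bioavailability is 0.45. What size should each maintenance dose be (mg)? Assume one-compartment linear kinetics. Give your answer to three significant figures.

D = CL × Css × τ / F = 3.780 × 0.6 × 12 / 0.45 = 60.48 mg

60.5 mg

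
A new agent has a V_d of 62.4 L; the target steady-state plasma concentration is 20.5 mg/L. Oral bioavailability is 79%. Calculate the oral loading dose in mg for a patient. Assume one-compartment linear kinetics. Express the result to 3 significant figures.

LD = Vd × C / F = 62.40 × 20.50 / 0.79 = 1619 mg

1620 mg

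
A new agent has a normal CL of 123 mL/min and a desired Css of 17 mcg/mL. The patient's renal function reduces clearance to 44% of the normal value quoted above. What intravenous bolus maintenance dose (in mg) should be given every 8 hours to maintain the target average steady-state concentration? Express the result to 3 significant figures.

CL = 123 mL/min = 123 × 0.06 = 7.380 L/h
Patient clearance = 0.44 × 7.380 = 3.247 L/h
At steady state, dose per interval replaces the amount cleared in that interval: D/τ = CL·Css.
D = CL × Css × τ = 3.247 × 17 × 8 = 441.6 mg

442 mg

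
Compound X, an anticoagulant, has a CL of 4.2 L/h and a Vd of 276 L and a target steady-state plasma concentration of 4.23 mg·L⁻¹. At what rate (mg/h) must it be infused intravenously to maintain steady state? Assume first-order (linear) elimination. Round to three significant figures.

R₀ = 4.200 × 4.23 = 17.77 mg/h

17.8 mg/h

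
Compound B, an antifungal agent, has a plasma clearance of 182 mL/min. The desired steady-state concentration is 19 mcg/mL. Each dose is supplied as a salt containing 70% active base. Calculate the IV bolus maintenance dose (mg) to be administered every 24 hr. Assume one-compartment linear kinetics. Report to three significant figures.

7110 mg

Convert clearance: 182 mL/min × 60 min/h ÷ 1000 mL/L = 10.92 L/h
D = CL × Css × τ / S = 10.92 × 19 × 24 / 0.7 = 7114 mg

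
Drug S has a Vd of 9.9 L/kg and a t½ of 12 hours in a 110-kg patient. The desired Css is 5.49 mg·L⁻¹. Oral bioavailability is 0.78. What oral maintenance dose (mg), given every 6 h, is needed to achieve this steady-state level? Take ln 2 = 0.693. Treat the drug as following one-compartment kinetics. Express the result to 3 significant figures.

Vd(total) = 110 kg × 9.9 L/kg = 1089 L
CL = ln 2 · Vd / t½ = 0.693 × 1089 / 12 = 62.89 L/h
D = CL × Css × τ / F = 62.89 × 5.49 × 6 / 0.78 = 2656 mg

2660 mg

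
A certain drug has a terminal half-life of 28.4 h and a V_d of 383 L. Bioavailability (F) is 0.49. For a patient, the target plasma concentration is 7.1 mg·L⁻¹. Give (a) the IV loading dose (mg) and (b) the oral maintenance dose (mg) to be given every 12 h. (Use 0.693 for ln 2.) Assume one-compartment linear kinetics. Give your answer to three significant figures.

LD = Vd × C = 383.0 × 7.1 = 2719 mg
CL = 0.693 × Vd / t½ = 0.693 × 383.0 / 28.4 = 9.346 L/h
D = CL × Css × τ / F = 9.346 × 7.1 × 12 / 0.49 = 1625 mg

(a) 2720 mg; (b) 1630 mg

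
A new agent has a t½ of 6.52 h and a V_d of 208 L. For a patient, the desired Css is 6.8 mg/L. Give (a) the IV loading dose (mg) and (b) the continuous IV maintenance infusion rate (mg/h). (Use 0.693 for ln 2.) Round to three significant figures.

(a) 1410 mg; (b) 150 mg/h

LD = Vd × C = 208.0 × 6.8 = 1414 mg
CL = 0.693 × Vd / t½ = 0.693 × 208.0 / 6.52 = 22.11 L/h
Infusion rate = CL × Css = 22.11 × 6.8 = 150.3 mg/h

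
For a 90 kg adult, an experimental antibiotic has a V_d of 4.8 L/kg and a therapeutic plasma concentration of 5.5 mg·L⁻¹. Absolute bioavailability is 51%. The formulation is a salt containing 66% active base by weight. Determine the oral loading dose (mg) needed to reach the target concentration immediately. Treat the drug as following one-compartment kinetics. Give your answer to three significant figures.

Vd(total) = 90 kg × 4.8 L/kg = 432.0 L
LD = Vd × C / F / S = 432.0 × 5.500 / 0.51 / 0.66 = 7059 mg

7060 mg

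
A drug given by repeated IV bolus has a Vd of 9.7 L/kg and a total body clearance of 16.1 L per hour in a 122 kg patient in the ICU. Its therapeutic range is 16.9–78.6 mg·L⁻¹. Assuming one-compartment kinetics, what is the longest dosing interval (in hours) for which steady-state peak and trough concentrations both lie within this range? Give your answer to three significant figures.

113 h

Total Vd = 9.7 × 122 = 1183 L
k = CL / Vd = 16.10 / 1183 = 0.01361 h⁻¹
Between IV bolus doses, concentration decays as C = C₀·e^(−kτ), so C_peak/C_trough = e^(kτ).
τ_max = ln(C_peak/C_trough) / k = ln(78.6/16.9) / 0.01361 = 1.537 / 0.01361 = 112.9 h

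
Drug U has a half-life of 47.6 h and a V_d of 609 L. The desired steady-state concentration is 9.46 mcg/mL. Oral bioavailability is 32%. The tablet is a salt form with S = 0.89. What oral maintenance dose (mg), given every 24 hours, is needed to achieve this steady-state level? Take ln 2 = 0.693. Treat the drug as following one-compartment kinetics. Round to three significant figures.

7070 mg

k = 0.693/47.6 = 0.01456 h⁻¹, so CL = k·Vd = 0.01456 × 609.0 = 8.867 L/h
D = CL × Css × τ / F / S = 8.867 × 9.46 × 24 / 0.32 / 0.89 = 7069 mg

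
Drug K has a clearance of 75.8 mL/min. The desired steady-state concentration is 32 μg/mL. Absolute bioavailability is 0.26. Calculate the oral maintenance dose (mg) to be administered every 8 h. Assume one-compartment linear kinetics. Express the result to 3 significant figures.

4480 mg

CL = 75.8 mL/min × 60/1000 = 4.548 L/h
At steady state, dose per interval replaces the amount cleared in that interval: F·D/τ = CL·Css.
D = CL × Css × τ / F = 4.548 × 32 × 8 / 0.26 = 4478 mg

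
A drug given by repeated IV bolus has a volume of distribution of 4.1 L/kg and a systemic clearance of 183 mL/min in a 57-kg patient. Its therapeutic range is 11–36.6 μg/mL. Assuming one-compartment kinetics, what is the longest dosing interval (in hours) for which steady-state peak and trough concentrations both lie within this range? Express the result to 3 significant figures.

Vd(total) = 57 kg × 4.1 L/kg = 233.7 L
Convert clearance: 183 mL/min × 60 min/h ÷ 1000 mL/L = 10.98 L/h
k = CL / Vd = 10.98 / 233.7 = 0.04698 h⁻¹
Between IV bolus doses, concentration decays as C = C₀·e^(−kτ), so C_peak/C_trough = e^(kτ).
τ_max = ln(C_peak/C_trough) / k = ln(36.6/11) / 0.04698 = 1.202 / 0.04698 = 25.59 h

25.6 h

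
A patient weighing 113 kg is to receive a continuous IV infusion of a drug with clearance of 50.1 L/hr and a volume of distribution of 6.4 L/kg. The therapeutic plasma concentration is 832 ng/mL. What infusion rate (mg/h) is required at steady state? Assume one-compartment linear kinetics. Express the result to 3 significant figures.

41.7 mg/h

C = 832 ng/mL = 0.8320 mg/L
Vd does not affect the maintenance rate; only clearance governs steady-state input.
R₀ = 50.10 × 0.832 = 41.68 mg/h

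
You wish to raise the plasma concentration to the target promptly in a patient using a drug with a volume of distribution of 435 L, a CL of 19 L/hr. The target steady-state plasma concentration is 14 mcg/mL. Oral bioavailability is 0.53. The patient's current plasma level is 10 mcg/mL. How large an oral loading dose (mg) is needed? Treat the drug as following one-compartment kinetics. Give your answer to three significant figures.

Concentration deficit ΔC = 14 − 10 = 4.000 mg/L
LD = Vd × ΔC / F = 435.0 × 4.000 / 0.53 = 3283 mg

3280 mg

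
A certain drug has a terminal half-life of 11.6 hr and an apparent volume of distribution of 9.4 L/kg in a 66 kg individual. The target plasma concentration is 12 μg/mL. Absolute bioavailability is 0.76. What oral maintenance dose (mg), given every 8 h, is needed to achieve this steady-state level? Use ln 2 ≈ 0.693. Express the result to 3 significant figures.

Total Vd = 9.4 × 66 = 620.4 L
k = 0.693/11.6 = 0.05974 h⁻¹, so CL = k·Vd = 0.05974 × 620.4 = 37.06 L/h
D = CL × Css × τ / F = 37.06 × 12 × 8 / 0.76 = 4681 mg

4680 mg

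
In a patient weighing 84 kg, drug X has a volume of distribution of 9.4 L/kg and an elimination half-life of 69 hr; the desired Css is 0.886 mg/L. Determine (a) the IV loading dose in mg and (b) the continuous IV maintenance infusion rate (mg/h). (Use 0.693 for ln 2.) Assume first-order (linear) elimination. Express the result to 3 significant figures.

Total Vd = 9.4 × 84 = 789.6 L
LD = Vd × C = 789.6 × 0.886 = 699.6 mg
CL = 0.693 × Vd / t½ = 0.693 × 789.6 / 69 = 7.930 L/h
Infusion rate = CL × Css = 7.930 × 0.886 = 7.026 mg/h

(a) 700 mg; (b) 7.03 mg/h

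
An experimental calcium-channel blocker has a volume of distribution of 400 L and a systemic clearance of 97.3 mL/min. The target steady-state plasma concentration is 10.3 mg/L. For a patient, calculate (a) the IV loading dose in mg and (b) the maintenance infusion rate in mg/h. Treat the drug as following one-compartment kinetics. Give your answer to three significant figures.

Loading dose = Vd × C = 400.0 × 10.3 = 4120 mg
CL = 97.3 mL/min = 97.3 × 0.06 = 5.838 L/h
Infusion rate = 5.838 L/h × 10.3 mg/L = 60.13 mg/h

(a) 4120 mg; (b) 60.1 mg/h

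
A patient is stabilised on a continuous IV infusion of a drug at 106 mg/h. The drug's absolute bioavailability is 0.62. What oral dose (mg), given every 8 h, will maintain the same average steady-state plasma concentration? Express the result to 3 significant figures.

1370 mg

To maintain the same Css, the systemic dosing rate must be unchanged: F·D/τ = infusion rate.
D = rate × τ / F = 106 × 8 / 0.62 = 1368 mg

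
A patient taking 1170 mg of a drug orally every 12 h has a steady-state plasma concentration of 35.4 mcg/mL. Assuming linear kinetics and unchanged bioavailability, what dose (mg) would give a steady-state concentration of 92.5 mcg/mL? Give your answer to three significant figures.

3060 mg

For first-order elimination, Css ∝ F·D/(CL·τ); F and CL are unchanged, so Css ∝ D/τ.
D₂ = D₁ × (Css,target / Css,current) = 1170 × 92.5/35.4 = 3057 mg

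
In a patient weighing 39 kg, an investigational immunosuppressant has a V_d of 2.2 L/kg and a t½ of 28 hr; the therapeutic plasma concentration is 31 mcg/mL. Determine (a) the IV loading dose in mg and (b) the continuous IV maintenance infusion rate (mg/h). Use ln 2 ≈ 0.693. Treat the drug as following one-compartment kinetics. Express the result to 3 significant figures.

Vd(total) = 39 kg × 2.2 L/kg = 85.80 L
LD = Vd × C = 85.80 × 31 = 2660 mg
CL = 0.693 × Vd / t½ = 0.693 × 85.80 / 28 = 2.124 L/h
Infusion rate = CL × Css = 2.124 × 31 = 65.84 mg/h

(a) 2660 mg; (b) 65.8 mg/h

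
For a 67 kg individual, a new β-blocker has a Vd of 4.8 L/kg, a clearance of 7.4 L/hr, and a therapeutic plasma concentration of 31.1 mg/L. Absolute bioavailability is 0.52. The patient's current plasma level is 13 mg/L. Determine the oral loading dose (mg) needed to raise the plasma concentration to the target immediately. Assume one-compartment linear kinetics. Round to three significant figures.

11200 mg

Vd(total) = 67 kg × 4.8 L/kg = 321.6 L
LD is governed by Vd — clearance does not enter the loading-dose calculation.
Concentration deficit ΔC = 31.1 − 13 = 18.10 mg/L
LD = Vd × ΔC / F = 321.6 × 18.10 / 0.52 = 11190 mg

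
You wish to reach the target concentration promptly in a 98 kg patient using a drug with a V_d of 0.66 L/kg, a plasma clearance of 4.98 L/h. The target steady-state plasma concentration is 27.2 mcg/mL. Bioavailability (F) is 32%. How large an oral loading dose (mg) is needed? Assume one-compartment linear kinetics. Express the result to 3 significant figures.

5500 mg

Total Vd = 0.66 × 98 = 64.68 L
LD = Vd × C / F = 64.68 × 27.20 / 0.32 = 5498 mg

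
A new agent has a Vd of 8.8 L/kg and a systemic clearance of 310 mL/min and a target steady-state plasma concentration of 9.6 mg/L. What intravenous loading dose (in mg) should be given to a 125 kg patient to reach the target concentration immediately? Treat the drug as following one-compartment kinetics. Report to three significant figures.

10600 mg

Vd(total) = 125 kg × 8.8 L/kg = 1100 L
LD = Vd × C = 1100 × 9.600 = 10560 mg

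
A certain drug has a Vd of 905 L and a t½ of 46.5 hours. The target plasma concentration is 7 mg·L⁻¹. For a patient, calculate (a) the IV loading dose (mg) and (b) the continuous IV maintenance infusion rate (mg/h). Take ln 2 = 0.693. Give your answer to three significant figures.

LD = Vd × C = 905.0 × 7 = 6335 mg
CL = 0.693 × Vd / t½ = 0.693 × 905.0 / 46.5 = 13.49 L/h
Infusion rate = CL × Css = 13.49 × 7 = 94.43 mg/h

(a) 6340 mg; (b) 94.4 mg/h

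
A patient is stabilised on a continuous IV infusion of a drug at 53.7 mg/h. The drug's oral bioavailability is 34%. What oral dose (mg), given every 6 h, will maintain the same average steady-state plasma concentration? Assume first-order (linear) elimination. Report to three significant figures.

To maintain the same Css, the systemic dosing rate must be unchanged: F·D/τ = infusion rate.
D = rate × τ / F = 53.7 × 6 / 0.34 = 947.6 mg

948 mg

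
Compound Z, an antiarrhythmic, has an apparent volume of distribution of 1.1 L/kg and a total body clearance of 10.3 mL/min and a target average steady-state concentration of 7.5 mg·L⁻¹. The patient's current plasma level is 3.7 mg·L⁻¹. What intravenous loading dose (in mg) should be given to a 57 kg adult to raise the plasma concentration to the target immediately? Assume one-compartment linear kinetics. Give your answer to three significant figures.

238 mg

Vd(total) = 57 kg × 1.1 L/kg = 62.70 L
Concentration deficit ΔC = 7.5 − 3.7 = 3.800 mg/L
LD = Vd × ΔC = 62.70 × 3.800 = 238.3 mg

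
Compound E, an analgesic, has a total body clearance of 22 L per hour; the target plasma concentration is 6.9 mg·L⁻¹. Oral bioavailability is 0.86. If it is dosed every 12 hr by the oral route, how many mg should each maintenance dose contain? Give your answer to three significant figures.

At steady state, dose per interval replaces the amount cleared in that interval: F·D/τ = CL·Css.
D = CL × Css × τ / F = 22.00 × 6.9 × 12 / 0.86 = 2118 mg

2120 mg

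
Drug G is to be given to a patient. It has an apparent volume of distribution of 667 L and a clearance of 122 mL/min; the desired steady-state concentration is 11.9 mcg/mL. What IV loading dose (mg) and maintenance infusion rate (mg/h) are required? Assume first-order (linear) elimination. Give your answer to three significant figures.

LD = Vd · C_target = 667.0 × 11.9 = 7937 mg
CL = 122 mL/min = 122 × 0.06 = 7.320 L/h
Infusion rate = 7.320 L/h × 11.9 mg/L = 87.11 mg/h

(a) 7940 mg; (b) 87.1 mg/h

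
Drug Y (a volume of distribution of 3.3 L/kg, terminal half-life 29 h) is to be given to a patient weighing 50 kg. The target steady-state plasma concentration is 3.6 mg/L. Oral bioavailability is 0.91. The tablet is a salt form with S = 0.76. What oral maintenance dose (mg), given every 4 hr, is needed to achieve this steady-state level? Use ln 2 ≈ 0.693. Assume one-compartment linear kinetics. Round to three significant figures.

82.1 mg

Vd(total) = 50 kg × 3.3 L/kg = 165.0 L
k = 0.693/29 = 0.02390 h⁻¹, so CL = k·Vd = 0.02390 × 165.0 = 3.944 L/h
D = CL × Css × τ / F / S = 3.944 × 3.6 × 4 / 0.91 / 0.76 = 82.12 mg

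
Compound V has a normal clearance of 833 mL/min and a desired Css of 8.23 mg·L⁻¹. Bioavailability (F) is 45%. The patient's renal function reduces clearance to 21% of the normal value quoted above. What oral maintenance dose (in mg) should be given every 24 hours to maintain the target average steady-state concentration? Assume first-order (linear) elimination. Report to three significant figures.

Convert clearance: 833 mL/min × 60 min/h ÷ 1000 mL/L = 49.98 L/h
Patient clearance = 0.21 × 49.98 = 10.50 L/h
At steady state, dose per interval replaces the amount cleared in that interval: F·D/τ = CL·Css.
D = CL × Css × τ / F = 10.50 × 8.23 × 24 / 0.45 = 4609 mg

4610 mg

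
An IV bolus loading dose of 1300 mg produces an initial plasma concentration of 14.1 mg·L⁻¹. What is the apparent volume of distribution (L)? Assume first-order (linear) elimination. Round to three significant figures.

92.2 L

Immediately after an IV bolus, C₀ = Dose / Vd, so Vd = Dose / C₀.
Vd = 1300 / 14.1 = 92.20 L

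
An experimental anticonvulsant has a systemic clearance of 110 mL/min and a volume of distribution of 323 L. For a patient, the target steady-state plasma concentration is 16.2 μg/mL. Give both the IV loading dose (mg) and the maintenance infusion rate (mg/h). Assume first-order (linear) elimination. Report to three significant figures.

(a) 5230 mg; (b) 107 mg/h

LD = Vd · C_target = 323.0 × 16.2 = 5233 mg
CL = 110 mL/min = 110 × 0.06 = 6.600 L/h
Maintenance infusion rate = CL × Css = 6.600 × 16.2 = 106.9 mg/h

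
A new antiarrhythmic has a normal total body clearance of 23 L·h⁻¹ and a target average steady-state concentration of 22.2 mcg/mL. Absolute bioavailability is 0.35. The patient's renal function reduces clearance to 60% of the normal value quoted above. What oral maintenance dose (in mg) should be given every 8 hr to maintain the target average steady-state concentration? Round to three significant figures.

7000 mg

Patient clearance = 0.6 × 23.00 = 13.80 L/h
D = CL × Css × τ / F = 13.80 × 22.2 × 8 / 0.35 = 7003 mg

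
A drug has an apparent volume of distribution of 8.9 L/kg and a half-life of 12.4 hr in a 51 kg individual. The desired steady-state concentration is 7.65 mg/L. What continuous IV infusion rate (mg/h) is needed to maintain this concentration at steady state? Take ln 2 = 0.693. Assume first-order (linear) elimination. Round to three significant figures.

Vd = 8.9 L/kg × 51 kg = 453.9 L
k = 0.693/12.4 = 0.05589 h⁻¹, so CL = k·Vd = 0.05589 × 453.9 = 25.37 L/h
Infusion rate = CL × Css = 25.37 × 7.65 = 194.1 mg/h

194 mg/h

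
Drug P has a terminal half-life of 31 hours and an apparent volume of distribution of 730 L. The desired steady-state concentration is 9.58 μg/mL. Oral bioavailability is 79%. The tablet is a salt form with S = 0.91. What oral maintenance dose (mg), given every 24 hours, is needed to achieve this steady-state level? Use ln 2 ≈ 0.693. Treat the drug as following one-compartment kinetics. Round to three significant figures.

5220 mg

CL = ln 2 · Vd / t½ = 0.693 × 730.0 / 31 = 16.32 L/h
D = CL × Css × τ / F / S = 16.32 × 9.58 × 24 / 0.79 / 0.91 = 5219 mg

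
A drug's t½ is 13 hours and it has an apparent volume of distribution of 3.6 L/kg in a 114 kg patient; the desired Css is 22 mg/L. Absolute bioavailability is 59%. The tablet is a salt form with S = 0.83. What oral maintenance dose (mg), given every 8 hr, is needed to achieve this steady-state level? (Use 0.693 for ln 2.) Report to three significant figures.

Total Vd = 3.6 × 114 = 410.4 L
CL = 0.693 × Vd / t½ = 0.693 × 410.4 / 13 = 21.88 L/h
D = CL × Css × τ / F / S = 21.88 × 22 × 8 / 0.59 / 0.83 = 7864 mg

7860 mg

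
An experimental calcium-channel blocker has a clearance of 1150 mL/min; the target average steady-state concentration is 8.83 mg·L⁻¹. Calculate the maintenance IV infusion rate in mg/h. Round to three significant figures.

609 mg/h

CL = 1150 mL/min × 60/1000 = 69.00 L/h
Rate = CL × Css = 69.00 × 8.83 = 609.3 mg/h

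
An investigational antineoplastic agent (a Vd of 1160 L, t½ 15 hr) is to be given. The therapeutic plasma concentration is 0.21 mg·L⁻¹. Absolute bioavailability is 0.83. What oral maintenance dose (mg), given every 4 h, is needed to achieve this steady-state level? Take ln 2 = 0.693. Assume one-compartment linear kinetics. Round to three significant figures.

k = 0.693/15 = 0.04620 h⁻¹, so CL = k·Vd = 0.04620 × 1160 = 53.59 L/h
D = CL × Css × τ / F = 53.59 × 0.21 × 4 / 0.83 = 54.24 mg

54.2 mg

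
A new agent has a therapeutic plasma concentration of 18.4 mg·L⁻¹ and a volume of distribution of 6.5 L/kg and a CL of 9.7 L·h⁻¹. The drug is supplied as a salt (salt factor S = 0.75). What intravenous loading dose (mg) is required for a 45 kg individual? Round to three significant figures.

Vd(total) = 45 kg × 6.5 L/kg = 292.5 L
LD = Vd × C / S = 292.5 × 18.40 / 0.75 = 7176 mg

7180 mg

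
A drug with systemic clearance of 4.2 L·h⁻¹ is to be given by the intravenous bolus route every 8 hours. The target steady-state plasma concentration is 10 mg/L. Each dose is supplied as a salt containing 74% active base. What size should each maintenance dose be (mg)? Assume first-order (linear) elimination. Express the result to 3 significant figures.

D = CL × Css × τ / S = 4.200 × 10 × 8 / 0.74 = 454.1 mg

454 mg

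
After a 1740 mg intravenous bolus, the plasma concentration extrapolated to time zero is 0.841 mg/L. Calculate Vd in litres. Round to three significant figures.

Immediately after an IV bolus, C₀ = Dose / Vd, so Vd = Dose / C₀.
Vd = 1740 / 0.841 = 2069 L

2070 L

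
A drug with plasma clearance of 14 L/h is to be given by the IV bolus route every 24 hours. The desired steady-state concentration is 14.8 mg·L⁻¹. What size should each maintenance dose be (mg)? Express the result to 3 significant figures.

4970 mg

D = CL × Css × τ = 14.00 × 14.8 × 24 = 4973 mg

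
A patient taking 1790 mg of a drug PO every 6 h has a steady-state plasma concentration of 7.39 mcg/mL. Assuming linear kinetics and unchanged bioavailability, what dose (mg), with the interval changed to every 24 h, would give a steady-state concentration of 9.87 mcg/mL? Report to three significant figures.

For first-order elimination, Css ∝ F·D/(CL·τ); F and CL are unchanged, so Css ∝ D/τ.
D₂ = D₁ × (Css,target / Css,current) × (τ₂/τ₁) = 1790 × (9.87/7.39) × (24/6) = 9563 mg

9560 mg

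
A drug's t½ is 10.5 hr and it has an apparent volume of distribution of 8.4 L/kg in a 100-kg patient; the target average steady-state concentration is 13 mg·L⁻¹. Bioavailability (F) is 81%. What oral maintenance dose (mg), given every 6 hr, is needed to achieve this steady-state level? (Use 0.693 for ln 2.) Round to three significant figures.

Vd = 8.4 L/kg × 100 kg = 840.0 L
CL = 0.693 × Vd / t½ = 0.693 × 840.0 / 10.5 = 55.44 L/h
D = CL × Css × τ / F = 55.44 × 13 × 6 / 0.81 = 5339 mg

5340 mg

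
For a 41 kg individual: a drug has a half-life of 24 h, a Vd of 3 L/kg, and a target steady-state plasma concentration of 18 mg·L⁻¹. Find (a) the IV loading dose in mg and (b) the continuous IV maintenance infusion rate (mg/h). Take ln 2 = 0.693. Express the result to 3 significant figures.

(a) 2210 mg; (b) 63.9 mg/h

Vd = 3 L/kg × 41 kg = 123.0 L
LD = Vd × C = 123.0 × 18 = 2214 mg
CL = 0.693 × Vd / t½ = 0.693 × 123.0 / 24 = 3.552 L/h
Infusion rate = CL × Css = 3.552 × 18 = 63.94 mg/h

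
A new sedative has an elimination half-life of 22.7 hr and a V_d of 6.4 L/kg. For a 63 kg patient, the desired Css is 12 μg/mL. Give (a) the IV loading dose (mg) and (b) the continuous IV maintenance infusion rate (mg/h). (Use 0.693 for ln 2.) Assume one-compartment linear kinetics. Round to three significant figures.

Vd(total) = 63 kg × 6.4 L/kg = 403.2 L
LD = Vd × C = 403.2 × 12 = 4838 mg
CL = 0.693 × Vd / t½ = 0.693 × 403.2 / 22.7 = 12.31 L/h
Infusion rate = CL × Css = 12.31 × 12 = 147.7 mg/h

(a) 4840 mg; (b) 148 mg/h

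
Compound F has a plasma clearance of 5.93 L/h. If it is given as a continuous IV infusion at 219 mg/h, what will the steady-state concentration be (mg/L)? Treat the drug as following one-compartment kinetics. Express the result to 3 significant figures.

36.9 mg/L

Css = rate / CL = 219 / 5.930 = 36.93 mg/L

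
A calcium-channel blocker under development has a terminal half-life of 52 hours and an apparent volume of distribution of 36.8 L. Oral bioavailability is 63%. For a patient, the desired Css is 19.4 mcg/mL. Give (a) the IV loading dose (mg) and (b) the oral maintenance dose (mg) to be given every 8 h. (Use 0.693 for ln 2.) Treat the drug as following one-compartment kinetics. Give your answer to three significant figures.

(a) 714 mg; (b) 121 mg

LD = Vd × C = 36.80 × 19.4 = 713.9 mg
CL = 0.693 × Vd / t½ = 0.693 × 36.80 / 52 = 0.4904 L/h
D = CL × Css × τ / F = 0.4904 × 19.4 × 8 / 0.63 = 120.8 mg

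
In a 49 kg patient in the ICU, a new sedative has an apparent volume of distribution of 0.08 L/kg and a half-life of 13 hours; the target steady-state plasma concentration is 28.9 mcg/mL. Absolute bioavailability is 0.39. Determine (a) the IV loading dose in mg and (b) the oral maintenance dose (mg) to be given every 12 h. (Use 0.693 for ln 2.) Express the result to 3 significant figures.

(a) 113 mg; (b) 186 mg

Total Vd = 0.08 × 49 = 3.920 L
LD = Vd × C = 3.920 × 28.9 = 113.3 mg
CL = 0.693 × Vd / t½ = 0.693 × 3.920 / 13 = 0.2090 L/h
D = CL × Css × τ / F = 0.2090 × 28.9 × 12 / 0.39 = 185.8 mg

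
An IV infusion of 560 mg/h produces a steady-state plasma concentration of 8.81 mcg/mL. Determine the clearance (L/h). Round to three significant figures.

At steady state, infusion rate = CL × Css, so CL = rate / Css.
CL = 560 / 8.81 = 63.56 L/h

63.6 L/h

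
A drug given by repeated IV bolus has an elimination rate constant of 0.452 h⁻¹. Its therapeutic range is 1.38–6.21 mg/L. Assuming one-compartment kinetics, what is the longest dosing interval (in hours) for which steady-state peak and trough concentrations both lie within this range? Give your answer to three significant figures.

3.33 h

Between IV bolus doses, concentration decays as C = C₀·e^(−kτ), so C_peak/C_trough = e^(kτ).
τ_max = ln(C_peak/C_trough) / k = ln(6.21/1.38) / 0.4520 = 1.504 / 0.4520 = 3.327 h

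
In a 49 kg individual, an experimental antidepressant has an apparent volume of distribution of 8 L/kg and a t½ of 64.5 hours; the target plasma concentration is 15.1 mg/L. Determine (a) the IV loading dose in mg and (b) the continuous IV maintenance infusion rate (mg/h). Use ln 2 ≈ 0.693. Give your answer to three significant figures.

Vd(total) = 49 kg × 8 L/kg = 392.0 L
LD = Vd × C = 392.0 × 15.1 = 5919 mg
CL = 0.693 × Vd / t½ = 0.693 × 392.0 / 64.5 = 4.212 L/h
Infusion rate = CL × Css = 4.212 × 15.1 = 63.60 mg/h

(a) 5920 mg; (b) 63.6 mg/h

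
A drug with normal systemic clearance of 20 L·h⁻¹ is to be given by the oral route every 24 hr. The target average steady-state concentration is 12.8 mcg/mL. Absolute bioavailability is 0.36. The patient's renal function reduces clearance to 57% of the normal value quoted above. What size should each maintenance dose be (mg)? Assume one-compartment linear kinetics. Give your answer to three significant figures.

Patient clearance = 0.57 × 20.00 = 11.40 L/h
D = CL × Css × τ / F = 11.40 × 12.8 × 24 / 0.36 = 9728 mg

9730 mg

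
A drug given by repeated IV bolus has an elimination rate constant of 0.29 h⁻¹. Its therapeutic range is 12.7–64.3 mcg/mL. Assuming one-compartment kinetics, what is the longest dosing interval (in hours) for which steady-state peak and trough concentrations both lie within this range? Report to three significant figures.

5.59 h

Between IV bolus doses, concentration decays as C = C₀·e^(−kτ), so C_peak/C_trough = e^(kτ).
τ_max = ln(C_peak/C_trough) / k = ln(64.3/12.7) / 0.2900 = 1.622 / 0.2900 = 5.593 h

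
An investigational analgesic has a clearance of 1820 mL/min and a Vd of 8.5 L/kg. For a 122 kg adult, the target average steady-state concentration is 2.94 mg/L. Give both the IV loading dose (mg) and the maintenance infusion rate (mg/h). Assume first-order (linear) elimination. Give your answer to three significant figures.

(a) 3050 mg; (b) 321 mg/h

Vd = 8.5 L/kg × 122 kg = 1037 L
Loading: fill Vd to C_target → 1037 L × 2.94 mg/L = 3049 mg
CL = 1820 mL/min × 60/1000 = 109.2 L/h
Maintenance infusion rate = CL × Css = 109.2 × 2.94 = 321.0 mg/h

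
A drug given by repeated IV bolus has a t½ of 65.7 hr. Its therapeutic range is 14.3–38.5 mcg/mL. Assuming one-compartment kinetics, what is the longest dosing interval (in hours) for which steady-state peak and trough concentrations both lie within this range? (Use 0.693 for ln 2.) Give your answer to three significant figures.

k = 0.693 / t½ = 0.693 / 65.7 = 0.01055 h⁻¹
Between IV bolus doses, concentration decays as C = C₀·e^(−kτ), so C_peak/C_trough = e^(kτ).
τ_max = ln(C_peak/C_trough) / k = ln(38.5/14.3) / 0.01055 = 0.9904 / 0.01055 = 93.88 h

93.9 h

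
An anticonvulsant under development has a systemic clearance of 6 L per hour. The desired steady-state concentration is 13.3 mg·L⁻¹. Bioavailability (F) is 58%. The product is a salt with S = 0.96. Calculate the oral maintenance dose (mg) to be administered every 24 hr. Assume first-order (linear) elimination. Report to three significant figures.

3440 mg

D = CL × Css × τ / F / S = 6.000 × 13.3 × 24 / 0.58 / 0.96 = 3440 mg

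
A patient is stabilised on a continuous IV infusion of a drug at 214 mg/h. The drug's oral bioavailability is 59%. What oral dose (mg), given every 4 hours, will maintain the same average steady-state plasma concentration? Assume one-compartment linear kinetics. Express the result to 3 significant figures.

1450 mg

To maintain the same Css, the systemic dosing rate must be unchanged: F·D/τ = infusion rate.
D = rate × τ / F = 214 × 4 / 0.59 = 1451 mg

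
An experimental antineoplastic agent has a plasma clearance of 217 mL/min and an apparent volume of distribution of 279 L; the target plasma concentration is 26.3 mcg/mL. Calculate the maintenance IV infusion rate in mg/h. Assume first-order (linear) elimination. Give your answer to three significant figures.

CL = 217 mL/min = 217 × 0.06 = 13.02 L/h
Rate = CL × Css = 13.02 × 26.3 = 342.4 mg/h

342 mg/h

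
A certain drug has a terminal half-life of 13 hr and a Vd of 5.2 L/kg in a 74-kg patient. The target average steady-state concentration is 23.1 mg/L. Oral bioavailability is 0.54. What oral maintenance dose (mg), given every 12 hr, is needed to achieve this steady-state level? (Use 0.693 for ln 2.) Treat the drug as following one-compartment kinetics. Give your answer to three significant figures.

10500 mg

Vd = 5.2 L/kg × 74 kg = 384.8 L
CL = 0.693 × Vd / t½ = 0.693 × 384.8 / 13 = 20.51 L/h
D = CL × Css × τ / F = 20.51 × 23.1 × 12 / 0.54 = 10530 mg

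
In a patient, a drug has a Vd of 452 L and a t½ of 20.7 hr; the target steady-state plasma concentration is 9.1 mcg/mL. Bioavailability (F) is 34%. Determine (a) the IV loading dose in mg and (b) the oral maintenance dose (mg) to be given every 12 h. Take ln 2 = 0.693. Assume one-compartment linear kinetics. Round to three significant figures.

(a) 4110 mg; (b) 4860 mg

LD = Vd × C = 452.0 × 9.1 = 4113 mg
CL = 0.693 × Vd / t½ = 0.693 × 452.0 / 20.7 = 15.13 L/h
D = CL × Css × τ / F = 15.13 × 9.1 × 12 / 0.34 = 4859 mg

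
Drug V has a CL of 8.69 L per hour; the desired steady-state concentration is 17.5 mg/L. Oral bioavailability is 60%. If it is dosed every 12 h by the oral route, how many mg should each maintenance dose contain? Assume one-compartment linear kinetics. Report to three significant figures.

3040 mg

At steady state, dose per interval replaces the amount cleared in that interval: F·D/τ = CL·Css.
D = CL × Css × τ / F = 8.690 × 17.5 × 12 / 0.6 = 3042 mg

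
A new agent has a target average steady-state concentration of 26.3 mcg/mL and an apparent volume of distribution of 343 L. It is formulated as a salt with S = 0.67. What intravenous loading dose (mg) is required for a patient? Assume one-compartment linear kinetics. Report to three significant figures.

13500 mg

LD = Vd × C / S = 343.0 × 26.30 / 0.67 = 13460 mg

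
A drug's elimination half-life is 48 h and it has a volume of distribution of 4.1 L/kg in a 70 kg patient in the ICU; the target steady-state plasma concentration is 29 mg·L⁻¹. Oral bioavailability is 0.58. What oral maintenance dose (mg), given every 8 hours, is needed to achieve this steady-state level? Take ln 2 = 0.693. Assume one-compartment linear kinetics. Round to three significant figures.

1660 mg

Total Vd = 4.1 × 70 = 287.0 L
CL = 0.693 × Vd / t½ = 0.693 × 287.0 / 48 = 4.144 L/h
D = CL × Css × τ / F = 4.144 × 29 × 8 / 0.58 = 1658 mg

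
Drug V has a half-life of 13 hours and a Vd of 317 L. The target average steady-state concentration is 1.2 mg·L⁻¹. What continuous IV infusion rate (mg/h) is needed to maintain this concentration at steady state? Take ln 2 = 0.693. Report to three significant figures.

20.3 mg/h

k = 0.693/13 = 0.05331 h⁻¹, so CL = k·Vd = 0.05331 × 317.0 = 16.90 L/h
Infusion rate = CL × Css = 16.90 × 1.2 = 20.28 mg/h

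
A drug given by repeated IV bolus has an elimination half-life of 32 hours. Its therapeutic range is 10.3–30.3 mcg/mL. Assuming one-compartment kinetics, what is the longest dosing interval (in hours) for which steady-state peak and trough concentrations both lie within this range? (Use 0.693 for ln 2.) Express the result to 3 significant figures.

49.8 h

k = 0.693 / t½ = 0.693 / 32 = 0.02166 h⁻¹
Between IV bolus doses, concentration decays as C = C₀·e^(−kτ), so C_peak/C_trough = e^(kτ).
τ_max = ln(C_peak/C_trough) / k = ln(30.3/10.3) / 0.02166 = 1.079 / 0.02166 = 49.82 h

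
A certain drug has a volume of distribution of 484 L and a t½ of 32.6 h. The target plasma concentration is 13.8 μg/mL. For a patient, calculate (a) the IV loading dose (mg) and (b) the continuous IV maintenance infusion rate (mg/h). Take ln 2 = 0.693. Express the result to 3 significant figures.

(a) 6680 mg; (b) 142 mg/h

LD = Vd × C = 484.0 × 13.8 = 6679 mg
CL = 0.693 × Vd / t½ = 0.693 × 484.0 / 32.6 = 10.29 L/h
Infusion rate = CL × Css = 10.29 × 13.8 = 142.0 mg/h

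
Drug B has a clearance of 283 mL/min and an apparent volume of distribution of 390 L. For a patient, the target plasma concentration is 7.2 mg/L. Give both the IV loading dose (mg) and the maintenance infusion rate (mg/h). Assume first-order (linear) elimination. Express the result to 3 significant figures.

Loading dose = Vd × C = 390.0 × 7.2 = 2808 mg
CL = 283 mL/min = 283 × 0.06 = 16.98 L/h
Maintenance: replace elimination → rate = CL × Css = 16.98 × 7.2 = 122.3 mg/h

(a) 2810 mg; (b) 122 mg/h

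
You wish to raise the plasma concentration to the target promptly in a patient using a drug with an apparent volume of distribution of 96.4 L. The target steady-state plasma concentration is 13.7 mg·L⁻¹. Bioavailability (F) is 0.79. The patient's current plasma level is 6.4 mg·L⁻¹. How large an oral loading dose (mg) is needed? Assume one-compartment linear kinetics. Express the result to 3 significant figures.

Concentration deficit ΔC = 13.7 − 6.4 = 7.300 mg/L
LD = Vd × ΔC / F = 96.40 × 7.300 / 0.79 = 890.8 mg

891 mg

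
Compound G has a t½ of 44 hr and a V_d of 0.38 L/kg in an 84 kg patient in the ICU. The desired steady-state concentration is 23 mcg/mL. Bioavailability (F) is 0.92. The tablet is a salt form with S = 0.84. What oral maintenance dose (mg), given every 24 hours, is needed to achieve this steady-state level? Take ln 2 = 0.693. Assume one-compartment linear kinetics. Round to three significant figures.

359 mg

Vd(total) = 84 kg × 0.38 L/kg = 31.92 L
k = 0.693/44 = 0.01575 h⁻¹, so CL = k·Vd = 0.01575 × 31.92 = 0.5027 L/h
D = CL × Css × τ / F / S = 0.5027 × 23 × 24 / 0.92 / 0.84 = 359.1 mg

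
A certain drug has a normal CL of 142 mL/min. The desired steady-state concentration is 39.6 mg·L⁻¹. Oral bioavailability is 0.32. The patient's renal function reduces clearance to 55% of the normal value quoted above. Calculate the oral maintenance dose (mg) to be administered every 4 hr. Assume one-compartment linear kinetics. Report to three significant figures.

2320 mg

Convert clearance: 142 mL/min × 60 min/h ÷ 1000 mL/L = 8.520 L/h
Patient clearance = 0.55 × 8.520 = 4.686 L/h
At steady state, dose per interval replaces the amount cleared in that interval: F·D/τ = CL·Css.
D = CL × Css × τ / F = 4.686 × 39.6 × 4 / 0.32 = 2320 mg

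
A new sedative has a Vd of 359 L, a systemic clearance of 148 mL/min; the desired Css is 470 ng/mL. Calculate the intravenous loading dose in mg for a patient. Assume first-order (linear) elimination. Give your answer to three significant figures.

C = 470 ng/mL = 0.4700 mg/L
LD is governed by Vd — clearance does not enter the loading-dose calculation.
LD = Vd × C = 359.0 × 0.4700 = 168.7 mg

169 mg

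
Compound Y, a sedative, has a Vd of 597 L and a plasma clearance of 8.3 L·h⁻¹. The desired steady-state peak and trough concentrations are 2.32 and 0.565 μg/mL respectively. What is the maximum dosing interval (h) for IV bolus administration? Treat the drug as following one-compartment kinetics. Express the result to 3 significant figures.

102 h

k = CL / Vd = 8.300 / 597.0 = 0.01390 h⁻¹
Between IV bolus doses, concentration decays as C = C₀·e^(−kτ), so C_peak/C_trough = e^(kτ).
τ_max = ln(C_peak/C_trough) / k = ln(2.32/0.565) / 0.01390 = 1.412 / 0.01390 = 101.6 h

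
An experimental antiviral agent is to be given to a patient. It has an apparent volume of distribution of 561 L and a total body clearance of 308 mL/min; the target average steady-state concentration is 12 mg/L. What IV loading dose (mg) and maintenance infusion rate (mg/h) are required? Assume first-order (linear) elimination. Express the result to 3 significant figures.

(a) 6730 mg; (b) 222 mg/h

Loading: fill Vd to C_target → 561.0 L × 12 mg/L = 6732 mg
Convert clearance: 308 mL/min × 60 min/h ÷ 1000 mL/L = 18.48 L/h
Maintenance infusion rate = CL × Css = 18.48 × 12 = 221.8 mg/h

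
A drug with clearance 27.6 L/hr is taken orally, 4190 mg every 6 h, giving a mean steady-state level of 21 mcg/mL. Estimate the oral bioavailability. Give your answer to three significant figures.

F·D/τ = CL·Css at steady state → F = CL·Css·τ / D.
F = 27.6 × 21 × 6 / 4190 = 0.830

0.830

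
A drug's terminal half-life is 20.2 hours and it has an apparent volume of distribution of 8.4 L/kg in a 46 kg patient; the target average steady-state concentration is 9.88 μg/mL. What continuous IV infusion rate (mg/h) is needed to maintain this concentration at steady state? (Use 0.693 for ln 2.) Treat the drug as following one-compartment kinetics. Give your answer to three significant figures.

131 mg/h

Vd = 8.4 L/kg × 46 kg = 386.4 L
CL = ln 2 · Vd / t½ = 0.693 × 386.4 / 20.2 = 13.26 L/h
Infusion rate = CL × Css = 13.26 × 9.88 = 131.0 mg/h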